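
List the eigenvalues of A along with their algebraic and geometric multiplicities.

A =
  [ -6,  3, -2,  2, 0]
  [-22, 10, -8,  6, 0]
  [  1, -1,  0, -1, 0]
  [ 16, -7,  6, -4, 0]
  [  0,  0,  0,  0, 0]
λ = 0: alg = 5, geom = 3

Step 1 — factor the characteristic polynomial to read off the algebraic multiplicities:
  χ_A(x) = x^5

Step 2 — compute geometric multiplicities via the rank-nullity identity g(λ) = n − rank(A − λI):
  rank(A − (0)·I) = 2, so dim ker(A − (0)·I) = n − 2 = 3

Summary:
  λ = 0: algebraic multiplicity = 5, geometric multiplicity = 3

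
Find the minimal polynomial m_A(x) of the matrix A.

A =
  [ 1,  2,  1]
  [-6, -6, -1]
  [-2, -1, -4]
x^3 + 9*x^2 + 27*x + 27

The characteristic polynomial is χ_A(x) = (x + 3)^3, so the eigenvalues are known. The minimal polynomial is
  m_A(x) = Π_λ (x − λ)^{k_λ}
where k_λ is the size of the *largest* Jordan block for λ (equivalently, the smallest k with (A − λI)^k v = 0 for every generalised eigenvector v of λ).

  λ = -3: largest Jordan block has size 3, contributing (x + 3)^3

So m_A(x) = (x + 3)^3 = x^3 + 9*x^2 + 27*x + 27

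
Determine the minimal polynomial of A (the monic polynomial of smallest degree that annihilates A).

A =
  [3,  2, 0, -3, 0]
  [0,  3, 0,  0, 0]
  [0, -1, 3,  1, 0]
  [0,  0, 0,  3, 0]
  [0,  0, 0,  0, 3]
x^2 - 6*x + 9

The characteristic polynomial is χ_A(x) = (x - 3)^5, so the eigenvalues are known. The minimal polynomial is
  m_A(x) = Π_λ (x − λ)^{k_λ}
where k_λ is the size of the *largest* Jordan block for λ (equivalently, the smallest k with (A − λI)^k v = 0 for every generalised eigenvector v of λ).

  λ = 3: largest Jordan block has size 2, contributing (x − 3)^2

So m_A(x) = (x - 3)^2 = x^2 - 6*x + 9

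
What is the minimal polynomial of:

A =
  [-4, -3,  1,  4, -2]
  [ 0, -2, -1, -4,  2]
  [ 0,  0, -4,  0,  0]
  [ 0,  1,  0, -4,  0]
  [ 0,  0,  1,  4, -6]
x^3 + 12*x^2 + 48*x + 64

The characteristic polynomial is χ_A(x) = (x + 4)^5, so the eigenvalues are known. The minimal polynomial is
  m_A(x) = Π_λ (x − λ)^{k_λ}
where k_λ is the size of the *largest* Jordan block for λ (equivalently, the smallest k with (A − λI)^k v = 0 for every generalised eigenvector v of λ).

  λ = -4: largest Jordan block has size 3, contributing (x + 4)^3

So m_A(x) = (x + 4)^3 = x^3 + 12*x^2 + 48*x + 64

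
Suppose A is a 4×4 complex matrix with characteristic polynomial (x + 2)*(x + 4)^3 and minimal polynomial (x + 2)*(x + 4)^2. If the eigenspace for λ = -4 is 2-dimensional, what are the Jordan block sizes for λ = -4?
Block sizes for λ = -4: [2, 1]

Step 1 — from the characteristic polynomial, algebraic multiplicity of λ = -4 is 3. From dim ker(A − (-4)·I) = 2, there are exactly 2 Jordan blocks for λ = -4.
Step 2 — from the minimal polynomial, the factor (x + 4)^2 tells us the largest block for λ = -4 has size 2.
Step 3 — with total size 3, 2 blocks, and largest block 2, the block sizes (in nonincreasing order) are [2, 1].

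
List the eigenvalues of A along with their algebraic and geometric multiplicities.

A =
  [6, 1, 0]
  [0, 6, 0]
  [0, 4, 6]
λ = 6: alg = 3, geom = 2

Step 1 — factor the characteristic polynomial to read off the algebraic multiplicities:
  χ_A(x) = (x - 6)^3

Step 2 — compute geometric multiplicities via the rank-nullity identity g(λ) = n − rank(A − λI):
  rank(A − (6)·I) = 1, so dim ker(A − (6)·I) = n − 1 = 2

Summary:
  λ = 6: algebraic multiplicity = 3, geometric multiplicity = 2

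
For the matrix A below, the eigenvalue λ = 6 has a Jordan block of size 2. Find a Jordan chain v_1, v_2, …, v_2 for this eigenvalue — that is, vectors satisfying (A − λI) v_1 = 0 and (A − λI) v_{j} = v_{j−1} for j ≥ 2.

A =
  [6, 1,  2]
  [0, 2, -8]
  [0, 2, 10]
A Jordan chain for λ = 6 of length 2:
v_1 = (1, -4, 2)ᵀ
v_2 = (0, 1, 0)ᵀ

Let N = A − (6)·I. We want v_2 with N^2 v_2 = 0 but N^1 v_2 ≠ 0; then v_{j-1} := N · v_j for j = 2, …, 2.

Pick v_2 = (0, 1, 0)ᵀ.
Then v_1 = N · v_2 = (1, -4, 2)ᵀ.

Sanity check: (A − (6)·I) v_1 = (0, 0, 0)ᵀ = 0. ✓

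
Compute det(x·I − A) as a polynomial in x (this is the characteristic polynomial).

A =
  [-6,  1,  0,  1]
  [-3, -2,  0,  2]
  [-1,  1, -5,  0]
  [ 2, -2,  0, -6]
x^4 + 19*x^3 + 135*x^2 + 425*x + 500

Expanding det(x·I − A) (e.g. by cofactor expansion or by noting that A is similar to its Jordan form J, which has the same characteristic polynomial as A) gives
  χ_A(x) = x^4 + 19*x^3 + 135*x^2 + 425*x + 500
which factors as (x + 4)*(x + 5)^3. The eigenvalues (with algebraic multiplicities) are λ = -5 with multiplicity 3, λ = -4 with multiplicity 1.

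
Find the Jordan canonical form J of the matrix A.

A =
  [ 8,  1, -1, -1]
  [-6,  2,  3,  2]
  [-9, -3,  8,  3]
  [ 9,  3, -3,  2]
J_3(5) ⊕ J_1(5)

The characteristic polynomial is
  det(x·I − A) = x^4 - 20*x^3 + 150*x^2 - 500*x + 625 = (x - 5)^4

Eigenvalues and multiplicities (the geometric multiplicity of λ is n − rank(A − λI), which equals the number of Jordan blocks for λ):
  λ = 5: algebraic multiplicity = 4, geometric multiplicity = 2

Determining the block sizes for each eigenvalue:
  λ = 5: with am = 4 and gm = 2, the partition is not yet determined (e.g. several partitions of 4 into 2 parts exist). Let N = A − (5)·I. Computing rank(N^1) = 2, rank(N^2) = 1, rank(N^3) = 0; the number of blocks of size ≥ j is rank(N^{j−1}) − rank(N^j), giving [2, 1, 1]. So we have 1 block(s) of size 3, 1 block(s) of size 1 → block sizes [3, 1]

Assembling the blocks gives a Jordan form
J =
  [5, 1, 0, 0]
  [0, 5, 1, 0]
  [0, 0, 5, 0]
  [0, 0, 0, 5]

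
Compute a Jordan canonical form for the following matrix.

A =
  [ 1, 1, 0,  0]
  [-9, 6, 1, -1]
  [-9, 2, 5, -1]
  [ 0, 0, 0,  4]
J_3(4) ⊕ J_1(4)

The characteristic polynomial is
  det(x·I − A) = x^4 - 16*x^3 + 96*x^2 - 256*x + 256 = (x - 4)^4

Eigenvalues and multiplicities (the geometric multiplicity of λ is n − rank(A − λI), which equals the number of Jordan blocks for λ):
  λ = 4: algebraic multiplicity = 4, geometric multiplicity = 2

Determining the block sizes for each eigenvalue:
  λ = 4: with am = 4 and gm = 2, the partition is not yet determined (e.g. several partitions of 4 into 2 parts exist). Let N = A − (4)·I. Computing rank(N^1) = 2, rank(N^2) = 1, rank(N^3) = 0; the number of blocks of size ≥ j is rank(N^{j−1}) − rank(N^j), giving [2, 1, 1]. So we have 1 block(s) of size 3, 1 block(s) of size 1 → block sizes [3, 1]

Assembling the blocks gives a Jordan form
J =
  [4, 1, 0, 0]
  [0, 4, 1, 0]
  [0, 0, 4, 0]
  [0, 0, 0, 4]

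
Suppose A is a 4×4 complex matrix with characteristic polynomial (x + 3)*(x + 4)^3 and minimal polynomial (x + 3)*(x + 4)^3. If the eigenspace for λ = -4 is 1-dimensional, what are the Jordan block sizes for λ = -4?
Block sizes for λ = -4: [3]

Step 1 — from the characteristic polynomial, algebraic multiplicity of λ = -4 is 3. From dim ker(A − (-4)·I) = 1, there are exactly 1 Jordan blocks for λ = -4.
Step 2 — from the minimal polynomial, the factor (x + 4)^3 tells us the largest block for λ = -4 has size 3.
Step 3 — with total size 3, 1 blocks, and largest block 3, the block sizes (in nonincreasing order) are [3].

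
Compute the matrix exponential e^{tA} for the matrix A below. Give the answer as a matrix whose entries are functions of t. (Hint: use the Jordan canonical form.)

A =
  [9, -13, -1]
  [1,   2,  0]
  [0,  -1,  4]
e^{tA} =
  [3*t^2*exp(5*t)/2 + 4*t*exp(5*t) + exp(5*t), -6*t^2*exp(5*t) - 13*t*exp(5*t), -3*t^2*exp(5*t)/2 - t*exp(5*t)]
  [t^2*exp(5*t)/2 + t*exp(5*t), -2*t^2*exp(5*t) - 3*t*exp(5*t) + exp(5*t), -t^2*exp(5*t)/2]
  [-t^2*exp(5*t)/2, 2*t^2*exp(5*t) - t*exp(5*t), t^2*exp(5*t)/2 - t*exp(5*t) + exp(5*t)]

Strategy: write A = P · J · P⁻¹ where J is a Jordan canonical form, so e^{tA} = P · e^{tJ} · P⁻¹, and e^{tJ} can be computed block-by-block.

A has Jordan form
J =
  [5, 1, 0]
  [0, 5, 1]
  [0, 0, 5]
(up to reordering of blocks).

Per-block formulas:
  For a 3×3 Jordan block J_3(5): exp(t · J_3(5)) = e^(5t)·(I + t·N + (t^2/2)·N^2), where N is the 3×3 nilpotent shift.

After assembling e^{tJ} and conjugating by P, we get:

e^{tA} =
  [3*t^2*exp(5*t)/2 + 4*t*exp(5*t) + exp(5*t), -6*t^2*exp(5*t) - 13*t*exp(5*t), -3*t^2*exp(5*t)/2 - t*exp(5*t)]
  [t^2*exp(5*t)/2 + t*exp(5*t), -2*t^2*exp(5*t) - 3*t*exp(5*t) + exp(5*t), -t^2*exp(5*t)/2]
  [-t^2*exp(5*t)/2, 2*t^2*exp(5*t) - t*exp(5*t), t^2*exp(5*t)/2 - t*exp(5*t) + exp(5*t)]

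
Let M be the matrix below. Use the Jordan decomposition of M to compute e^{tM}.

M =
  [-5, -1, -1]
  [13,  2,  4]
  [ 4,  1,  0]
e^{tM} =
  [-t^2*exp(-t)/2 - 4*t*exp(-t) + exp(-t), -t*exp(-t), -t^2*exp(-t)/2 - t*exp(-t)]
  [3*t^2*exp(-t)/2 + 13*t*exp(-t), 3*t*exp(-t) + exp(-t), 3*t^2*exp(-t)/2 + 4*t*exp(-t)]
  [t^2*exp(-t)/2 + 4*t*exp(-t), t*exp(-t), t^2*exp(-t)/2 + t*exp(-t) + exp(-t)]

Strategy: write M = P · J · P⁻¹ where J is a Jordan canonical form, so e^{tM} = P · e^{tJ} · P⁻¹, and e^{tJ} can be computed block-by-block.

M has Jordan form
J =
  [-1,  1,  0]
  [ 0, -1,  1]
  [ 0,  0, -1]
(up to reordering of blocks).

Per-block formulas:
  For a 3×3 Jordan block J_3(-1): exp(t · J_3(-1)) = e^(-1t)·(I + t·N + (t^2/2)·N^2), where N is the 3×3 nilpotent shift.

After assembling e^{tJ} and conjugating by P, we get:

e^{tM} =
  [-t^2*exp(-t)/2 - 4*t*exp(-t) + exp(-t), -t*exp(-t), -t^2*exp(-t)/2 - t*exp(-t)]
  [3*t^2*exp(-t)/2 + 13*t*exp(-t), 3*t*exp(-t) + exp(-t), 3*t^2*exp(-t)/2 + 4*t*exp(-t)]
  [t^2*exp(-t)/2 + 4*t*exp(-t), t*exp(-t), t^2*exp(-t)/2 + t*exp(-t) + exp(-t)]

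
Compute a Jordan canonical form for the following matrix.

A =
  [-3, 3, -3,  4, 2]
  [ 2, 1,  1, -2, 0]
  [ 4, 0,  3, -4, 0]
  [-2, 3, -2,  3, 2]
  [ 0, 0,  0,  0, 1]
J_3(1) ⊕ J_1(1) ⊕ J_1(1)

The characteristic polynomial is
  det(x·I − A) = x^5 - 5*x^4 + 10*x^3 - 10*x^2 + 5*x - 1 = (x - 1)^5

Eigenvalues and multiplicities (the geometric multiplicity of λ is n − rank(A − λI), which equals the number of Jordan blocks for λ):
  λ = 1: algebraic multiplicity = 5, geometric multiplicity = 3

Determining the block sizes for each eigenvalue:
  λ = 1: with am = 5 and gm = 3, the partition is not yet determined (e.g. several partitions of 5 into 3 parts exist). Let N = A − (1)·I. Computing rank(N^1) = 2, rank(N^2) = 1, rank(N^3) = 0; the number of blocks of size ≥ j is rank(N^{j−1}) − rank(N^j), giving [3, 1, 1]. So we have 1 block(s) of size 3, 2 block(s) of size 1 → block sizes [3, 1, 1]

Assembling the blocks gives a Jordan form
J =
  [1, 1, 0, 0, 0]
  [0, 1, 1, 0, 0]
  [0, 0, 1, 0, 0]
  [0, 0, 0, 1, 0]
  [0, 0, 0, 0, 1]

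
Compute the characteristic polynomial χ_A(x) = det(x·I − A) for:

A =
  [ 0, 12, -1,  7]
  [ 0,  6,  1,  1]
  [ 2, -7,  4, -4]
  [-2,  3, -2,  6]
x^4 - 16*x^3 + 96*x^2 - 256*x + 256

Expanding det(x·I − A) (e.g. by cofactor expansion or by noting that A is similar to its Jordan form J, which has the same characteristic polynomial as A) gives
  χ_A(x) = x^4 - 16*x^3 + 96*x^2 - 256*x + 256
which factors as (x - 4)^4. The eigenvalues (with algebraic multiplicities) are λ = 4 with multiplicity 4.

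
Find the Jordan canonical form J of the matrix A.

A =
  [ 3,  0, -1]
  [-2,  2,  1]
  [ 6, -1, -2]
J_3(1)

The characteristic polynomial is
  det(x·I − A) = x^3 - 3*x^2 + 3*x - 1 = (x - 1)^3

Eigenvalues and multiplicities (the geometric multiplicity of λ is n − rank(A − λI), which equals the number of Jordan blocks for λ):
  λ = 1: algebraic multiplicity = 3, geometric multiplicity = 1

Determining the block sizes for each eigenvalue:
  λ = 1: one block (gm = 1), so the single block has size am = 3 → block sizes [3]

Assembling the blocks gives a Jordan form
J =
  [1, 1, 0]
  [0, 1, 1]
  [0, 0, 1]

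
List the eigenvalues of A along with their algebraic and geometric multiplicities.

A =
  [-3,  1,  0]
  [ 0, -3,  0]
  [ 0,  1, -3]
λ = -3: alg = 3, geom = 2

Step 1 — factor the characteristic polynomial to read off the algebraic multiplicities:
  χ_A(x) = (x + 3)^3

Step 2 — compute geometric multiplicities via the rank-nullity identity g(λ) = n − rank(A − λI):
  rank(A − (-3)·I) = 1, so dim ker(A − (-3)·I) = n − 1 = 2

Summary:
  λ = -3: algebraic multiplicity = 3, geometric multiplicity = 2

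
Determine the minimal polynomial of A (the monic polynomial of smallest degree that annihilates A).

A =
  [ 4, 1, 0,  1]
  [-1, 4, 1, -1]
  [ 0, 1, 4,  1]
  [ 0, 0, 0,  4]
x^3 - 12*x^2 + 48*x - 64

The characteristic polynomial is χ_A(x) = (x - 4)^4, so the eigenvalues are known. The minimal polynomial is
  m_A(x) = Π_λ (x − λ)^{k_λ}
where k_λ is the size of the *largest* Jordan block for λ (equivalently, the smallest k with (A − λI)^k v = 0 for every generalised eigenvector v of λ).

  λ = 4: largest Jordan block has size 3, contributing (x − 4)^3

So m_A(x) = (x - 4)^3 = x^3 - 12*x^2 + 48*x - 64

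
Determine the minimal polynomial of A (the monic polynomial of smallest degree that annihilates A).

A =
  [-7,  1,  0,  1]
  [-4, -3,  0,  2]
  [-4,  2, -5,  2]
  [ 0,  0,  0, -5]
x^2 + 10*x + 25

The characteristic polynomial is χ_A(x) = (x + 5)^4, so the eigenvalues are known. The minimal polynomial is
  m_A(x) = Π_λ (x − λ)^{k_λ}
where k_λ is the size of the *largest* Jordan block for λ (equivalently, the smallest k with (A − λI)^k v = 0 for every generalised eigenvector v of λ).

  λ = -5: largest Jordan block has size 2, contributing (x + 5)^2

So m_A(x) = (x + 5)^2 = x^2 + 10*x + 25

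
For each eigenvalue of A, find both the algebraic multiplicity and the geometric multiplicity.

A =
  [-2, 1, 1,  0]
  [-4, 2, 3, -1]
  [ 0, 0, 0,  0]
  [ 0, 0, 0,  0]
λ = 0: alg = 4, geom = 2

Step 1 — factor the characteristic polynomial to read off the algebraic multiplicities:
  χ_A(x) = x^4

Step 2 — compute geometric multiplicities via the rank-nullity identity g(λ) = n − rank(A − λI):
  rank(A − (0)·I) = 2, so dim ker(A − (0)·I) = n − 2 = 2

Summary:
  λ = 0: algebraic multiplicity = 4, geometric multiplicity = 2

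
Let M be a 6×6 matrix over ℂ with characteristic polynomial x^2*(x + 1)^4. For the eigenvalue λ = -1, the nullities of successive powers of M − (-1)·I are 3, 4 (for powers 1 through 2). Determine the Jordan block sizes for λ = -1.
Block sizes for λ = -1: [2, 1, 1]

From the dimensions of kernels of powers, the number of Jordan blocks of size at least j is d_j − d_{j−1} where d_j = dim ker(N^j) (with d_0 = 0). Computing the differences gives [3, 1].
The number of blocks of size exactly k is (#blocks of size ≥ k) − (#blocks of size ≥ k + 1), so the partition is: 2 block(s) of size 1, 1 block(s) of size 2.
In nonincreasing order the block sizes are [2, 1, 1].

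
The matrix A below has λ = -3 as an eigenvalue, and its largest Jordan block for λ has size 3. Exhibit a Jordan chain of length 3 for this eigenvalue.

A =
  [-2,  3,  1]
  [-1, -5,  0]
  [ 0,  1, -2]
A Jordan chain for λ = -3 of length 3:
v_1 = (-2, 1, -1)ᵀ
v_2 = (1, -1, 0)ᵀ
v_3 = (1, 0, 0)ᵀ

Let N = A − (-3)·I. We want v_3 with N^3 v_3 = 0 but N^2 v_3 ≠ 0; then v_{j-1} := N · v_j for j = 3, …, 2.

Pick v_3 = (1, 0, 0)ᵀ.
Then v_2 = N · v_3 = (1, -1, 0)ᵀ.
Then v_1 = N · v_2 = (-2, 1, -1)ᵀ.

Sanity check: (A − (-3)·I) v_1 = (0, 0, 0)ᵀ = 0. ✓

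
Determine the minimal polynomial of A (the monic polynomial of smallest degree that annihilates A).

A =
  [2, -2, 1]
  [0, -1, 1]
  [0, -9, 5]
x^3 - 6*x^2 + 12*x - 8

The characteristic polynomial is χ_A(x) = (x - 2)^3, so the eigenvalues are known. The minimal polynomial is
  m_A(x) = Π_λ (x − λ)^{k_λ}
where k_λ is the size of the *largest* Jordan block for λ (equivalently, the smallest k with (A − λI)^k v = 0 for every generalised eigenvector v of λ).

  λ = 2: largest Jordan block has size 3, contributing (x − 2)^3

So m_A(x) = (x - 2)^3 = x^3 - 6*x^2 + 12*x - 8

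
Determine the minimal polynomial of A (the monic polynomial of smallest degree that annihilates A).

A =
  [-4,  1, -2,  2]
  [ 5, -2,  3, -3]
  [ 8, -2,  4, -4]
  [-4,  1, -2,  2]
x^3

The characteristic polynomial is χ_A(x) = x^4, so the eigenvalues are known. The minimal polynomial is
  m_A(x) = Π_λ (x − λ)^{k_λ}
where k_λ is the size of the *largest* Jordan block for λ (equivalently, the smallest k with (A − λI)^k v = 0 for every generalised eigenvector v of λ).

  λ = 0: largest Jordan block has size 3, contributing (x − 0)^3

So m_A(x) = x^3 = x^3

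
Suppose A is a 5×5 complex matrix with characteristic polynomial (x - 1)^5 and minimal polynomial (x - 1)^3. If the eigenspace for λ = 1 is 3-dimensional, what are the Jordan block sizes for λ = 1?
Block sizes for λ = 1: [3, 1, 1]

Step 1 — from the characteristic polynomial, algebraic multiplicity of λ = 1 is 5. From dim ker(A − (1)·I) = 3, there are exactly 3 Jordan blocks for λ = 1.
Step 2 — from the minimal polynomial, the factor (x − 1)^3 tells us the largest block for λ = 1 has size 3.
Step 3 — with total size 5, 3 blocks, and largest block 3, the block sizes (in nonincreasing order) are [3, 1, 1].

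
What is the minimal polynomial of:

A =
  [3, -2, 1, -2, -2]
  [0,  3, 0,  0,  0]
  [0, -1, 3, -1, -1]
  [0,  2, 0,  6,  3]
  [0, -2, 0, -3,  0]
x^3 - 9*x^2 + 27*x - 27

The characteristic polynomial is χ_A(x) = (x - 3)^5, so the eigenvalues are known. The minimal polynomial is
  m_A(x) = Π_λ (x − λ)^{k_λ}
where k_λ is the size of the *largest* Jordan block for λ (equivalently, the smallest k with (A − λI)^k v = 0 for every generalised eigenvector v of λ).

  λ = 3: largest Jordan block has size 3, contributing (x − 3)^3

So m_A(x) = (x - 3)^3 = x^3 - 9*x^2 + 27*x - 27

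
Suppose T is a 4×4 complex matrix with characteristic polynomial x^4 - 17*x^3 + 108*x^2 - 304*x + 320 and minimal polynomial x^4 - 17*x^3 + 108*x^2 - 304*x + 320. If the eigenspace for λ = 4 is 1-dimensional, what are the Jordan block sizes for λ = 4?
Block sizes for λ = 4: [3]

Step 1 — from the characteristic polynomial, algebraic multiplicity of λ = 4 is 3. From dim ker(T − (4)·I) = 1, there are exactly 1 Jordan blocks for λ = 4.
Step 2 — from the minimal polynomial, the factor (x − 4)^3 tells us the largest block for λ = 4 has size 3.
Step 3 — with total size 3, 1 blocks, and largest block 3, the block sizes (in nonincreasing order) are [3].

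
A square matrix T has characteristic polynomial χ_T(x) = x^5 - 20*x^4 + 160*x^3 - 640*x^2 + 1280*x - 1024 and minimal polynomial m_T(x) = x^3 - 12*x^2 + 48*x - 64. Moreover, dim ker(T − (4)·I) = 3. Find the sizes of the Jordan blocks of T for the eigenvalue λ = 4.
Block sizes for λ = 4: [3, 1, 1]

Step 1 — from the characteristic polynomial, algebraic multiplicity of λ = 4 is 5. From dim ker(T − (4)·I) = 3, there are exactly 3 Jordan blocks for λ = 4.
Step 2 — from the minimal polynomial, the factor (x − 4)^3 tells us the largest block for λ = 4 has size 3.
Step 3 — with total size 5, 3 blocks, and largest block 3, the block sizes (in nonincreasing order) are [3, 1, 1].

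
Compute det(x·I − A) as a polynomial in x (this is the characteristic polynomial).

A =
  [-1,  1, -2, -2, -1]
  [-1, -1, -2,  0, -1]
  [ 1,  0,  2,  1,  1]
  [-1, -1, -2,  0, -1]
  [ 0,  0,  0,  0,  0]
x^5

Expanding det(x·I − A) (e.g. by cofactor expansion or by noting that A is similar to its Jordan form J, which has the same characteristic polynomial as A) gives
  χ_A(x) = x^5
which factors as x^5. The eigenvalues (with algebraic multiplicities) are λ = 0 with multiplicity 5.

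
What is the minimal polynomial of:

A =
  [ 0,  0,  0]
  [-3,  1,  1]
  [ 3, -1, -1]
x^2

The characteristic polynomial is χ_A(x) = x^3, so the eigenvalues are known. The minimal polynomial is
  m_A(x) = Π_λ (x − λ)^{k_λ}
where k_λ is the size of the *largest* Jordan block for λ (equivalently, the smallest k with (A − λI)^k v = 0 for every generalised eigenvector v of λ).

  λ = 0: largest Jordan block has size 2, contributing (x − 0)^2

So m_A(x) = x^2 = x^2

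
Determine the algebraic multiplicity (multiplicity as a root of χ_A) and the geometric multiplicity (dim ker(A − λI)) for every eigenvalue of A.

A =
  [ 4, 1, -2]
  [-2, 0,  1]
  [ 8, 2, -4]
λ = 0: alg = 3, geom = 1

Step 1 — factor the characteristic polynomial to read off the algebraic multiplicities:
  χ_A(x) = x^3

Step 2 — compute geometric multiplicities via the rank-nullity identity g(λ) = n − rank(A − λI):
  rank(A − (0)·I) = 2, so dim ker(A − (0)·I) = n − 2 = 1

Summary:
  λ = 0: algebraic multiplicity = 3, geometric multiplicity = 1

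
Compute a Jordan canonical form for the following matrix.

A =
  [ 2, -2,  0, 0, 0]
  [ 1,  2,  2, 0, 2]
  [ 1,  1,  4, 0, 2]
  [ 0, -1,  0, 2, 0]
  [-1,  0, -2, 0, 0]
J_3(2) ⊕ J_1(2) ⊕ J_1(2)

The characteristic polynomial is
  det(x·I − A) = x^5 - 10*x^4 + 40*x^3 - 80*x^2 + 80*x - 32 = (x - 2)^5

Eigenvalues and multiplicities (the geometric multiplicity of λ is n − rank(A − λI), which equals the number of Jordan blocks for λ):
  λ = 2: algebraic multiplicity = 5, geometric multiplicity = 3

Determining the block sizes for each eigenvalue:
  λ = 2: with am = 5 and gm = 3, the partition is not yet determined (e.g. several partitions of 5 into 3 parts exist). Let N = A − (2)·I. Computing rank(N^1) = 2, rank(N^2) = 1, rank(N^3) = 0; the number of blocks of size ≥ j is rank(N^{j−1}) − rank(N^j), giving [3, 1, 1]. So we have 1 block(s) of size 3, 2 block(s) of size 1 → block sizes [3, 1, 1]

Assembling the blocks gives a Jordan form
J =
  [2, 1, 0, 0, 0]
  [0, 2, 1, 0, 0]
  [0, 0, 2, 0, 0]
  [0, 0, 0, 2, 0]
  [0, 0, 0, 0, 2]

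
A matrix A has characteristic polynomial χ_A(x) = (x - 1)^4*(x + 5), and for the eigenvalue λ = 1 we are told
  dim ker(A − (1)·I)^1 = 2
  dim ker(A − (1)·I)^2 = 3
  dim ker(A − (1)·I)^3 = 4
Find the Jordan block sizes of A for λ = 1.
Block sizes for λ = 1: [3, 1]

From the dimensions of kernels of powers, the number of Jordan blocks of size at least j is d_j − d_{j−1} where d_j = dim ker(N^j) (with d_0 = 0). Computing the differences gives [2, 1, 1].
The number of blocks of size exactly k is (#blocks of size ≥ k) − (#blocks of size ≥ k + 1), so the partition is: 1 block(s) of size 1, 1 block(s) of size 3.
In nonincreasing order the block sizes are [3, 1].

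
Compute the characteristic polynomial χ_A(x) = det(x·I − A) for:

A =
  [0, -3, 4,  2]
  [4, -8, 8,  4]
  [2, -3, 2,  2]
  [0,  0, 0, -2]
x^4 + 8*x^3 + 24*x^2 + 32*x + 16

Expanding det(x·I − A) (e.g. by cofactor expansion or by noting that A is similar to its Jordan form J, which has the same characteristic polynomial as A) gives
  χ_A(x) = x^4 + 8*x^3 + 24*x^2 + 32*x + 16
which factors as (x + 2)^4. The eigenvalues (with algebraic multiplicities) are λ = -2 with multiplicity 4.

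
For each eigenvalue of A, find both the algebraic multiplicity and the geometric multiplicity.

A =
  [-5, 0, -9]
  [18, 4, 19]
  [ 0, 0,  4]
λ = -5: alg = 1, geom = 1; λ = 4: alg = 2, geom = 1

Step 1 — factor the characteristic polynomial to read off the algebraic multiplicities:
  χ_A(x) = (x - 4)^2*(x + 5)

Step 2 — compute geometric multiplicities via the rank-nullity identity g(λ) = n − rank(A − λI):
  rank(A − (-5)·I) = 2, so dim ker(A − (-5)·I) = n − 2 = 1
  rank(A − (4)·I) = 2, so dim ker(A − (4)·I) = n − 2 = 1

Summary:
  λ = -5: algebraic multiplicity = 1, geometric multiplicity = 1
  λ = 4: algebraic multiplicity = 2, geometric multiplicity = 1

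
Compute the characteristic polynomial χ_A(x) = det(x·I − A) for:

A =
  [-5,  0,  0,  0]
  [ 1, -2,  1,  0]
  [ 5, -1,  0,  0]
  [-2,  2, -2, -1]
x^4 + 8*x^3 + 18*x^2 + 16*x + 5

Expanding det(x·I − A) (e.g. by cofactor expansion or by noting that A is similar to its Jordan form J, which has the same characteristic polynomial as A) gives
  χ_A(x) = x^4 + 8*x^3 + 18*x^2 + 16*x + 5
which factors as (x + 1)^3*(x + 5). The eigenvalues (with algebraic multiplicities) are λ = -5 with multiplicity 1, λ = -1 with multiplicity 3.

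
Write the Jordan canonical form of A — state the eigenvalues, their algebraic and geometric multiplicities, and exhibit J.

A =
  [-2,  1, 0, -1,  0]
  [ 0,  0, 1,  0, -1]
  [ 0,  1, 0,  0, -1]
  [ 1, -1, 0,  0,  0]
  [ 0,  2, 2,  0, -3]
J_3(-1) ⊕ J_1(-1) ⊕ J_1(-1)

The characteristic polynomial is
  det(x·I − A) = x^5 + 5*x^4 + 10*x^3 + 10*x^2 + 5*x + 1 = (x + 1)^5

Eigenvalues and multiplicities (the geometric multiplicity of λ is n − rank(A − λI), which equals the number of Jordan blocks for λ):
  λ = -1: algebraic multiplicity = 5, geometric multiplicity = 3

Determining the block sizes for each eigenvalue:
  λ = -1: with am = 5 and gm = 3, the partition is not yet determined (e.g. several partitions of 5 into 3 parts exist). Let N = A − (-1)·I. Computing rank(N^1) = 2, rank(N^2) = 1, rank(N^3) = 0; the number of blocks of size ≥ j is rank(N^{j−1}) − rank(N^j), giving [3, 1, 1]. So we have 1 block(s) of size 3, 2 block(s) of size 1 → block sizes [3, 1, 1]

Assembling the blocks gives a Jordan form
J =
  [-1,  1,  0,  0,  0]
  [ 0, -1,  1,  0,  0]
  [ 0,  0, -1,  0,  0]
  [ 0,  0,  0, -1,  0]
  [ 0,  0,  0,  0, -1]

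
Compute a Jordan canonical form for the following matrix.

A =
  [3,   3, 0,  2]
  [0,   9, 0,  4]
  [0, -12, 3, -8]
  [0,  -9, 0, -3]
J_2(3) ⊕ J_1(3) ⊕ J_1(3)

The characteristic polynomial is
  det(x·I − A) = x^4 - 12*x^3 + 54*x^2 - 108*x + 81 = (x - 3)^4

Eigenvalues and multiplicities (the geometric multiplicity of λ is n − rank(A − λI), which equals the number of Jordan blocks for λ):
  λ = 3: algebraic multiplicity = 4, geometric multiplicity = 3

Determining the block sizes for each eigenvalue:
  λ = 3: 3 blocks summing to 4 forces exactly one block of size 2 and the rest size 1 → block sizes [2, 1, 1]

Assembling the blocks gives a Jordan form
J =
  [3, 1, 0, 0]
  [0, 3, 0, 0]
  [0, 0, 3, 0]
  [0, 0, 0, 3]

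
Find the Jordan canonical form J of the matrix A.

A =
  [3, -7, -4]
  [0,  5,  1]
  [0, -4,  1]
J_3(3)

The characteristic polynomial is
  det(x·I − A) = x^3 - 9*x^2 + 27*x - 27 = (x - 3)^3

Eigenvalues and multiplicities (the geometric multiplicity of λ is n − rank(A − λI), which equals the number of Jordan blocks for λ):
  λ = 3: algebraic multiplicity = 3, geometric multiplicity = 1

Determining the block sizes for each eigenvalue:
  λ = 3: one block (gm = 1), so the single block has size am = 3 → block sizes [3]

Assembling the blocks gives a Jordan form
J =
  [3, 1, 0]
  [0, 3, 1]
  [0, 0, 3]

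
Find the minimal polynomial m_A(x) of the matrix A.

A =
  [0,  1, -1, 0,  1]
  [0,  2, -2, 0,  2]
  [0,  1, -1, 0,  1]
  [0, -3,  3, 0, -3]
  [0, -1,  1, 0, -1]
x^2

The characteristic polynomial is χ_A(x) = x^5, so the eigenvalues are known. The minimal polynomial is
  m_A(x) = Π_λ (x − λ)^{k_λ}
where k_λ is the size of the *largest* Jordan block for λ (equivalently, the smallest k with (A − λI)^k v = 0 for every generalised eigenvector v of λ).

  λ = 0: largest Jordan block has size 2, contributing (x − 0)^2

So m_A(x) = x^2 = x^2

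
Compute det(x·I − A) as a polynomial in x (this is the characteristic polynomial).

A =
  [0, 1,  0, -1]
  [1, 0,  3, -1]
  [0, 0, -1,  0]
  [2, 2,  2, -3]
x^4 + 4*x^3 + 6*x^2 + 4*x + 1

Expanding det(x·I − A) (e.g. by cofactor expansion or by noting that A is similar to its Jordan form J, which has the same characteristic polynomial as A) gives
  χ_A(x) = x^4 + 4*x^3 + 6*x^2 + 4*x + 1
which factors as (x + 1)^4. The eigenvalues (with algebraic multiplicities) are λ = -1 with multiplicity 4.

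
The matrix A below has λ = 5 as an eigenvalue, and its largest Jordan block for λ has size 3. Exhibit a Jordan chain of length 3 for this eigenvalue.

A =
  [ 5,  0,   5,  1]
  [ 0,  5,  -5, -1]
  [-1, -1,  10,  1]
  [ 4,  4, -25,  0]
A Jordan chain for λ = 5 of length 3:
v_1 = (-1, 1, -1, 5)ᵀ
v_2 = (0, 0, -1, 4)ᵀ
v_3 = (1, 0, 0, 0)ᵀ

Let N = A − (5)·I. We want v_3 with N^3 v_3 = 0 but N^2 v_3 ≠ 0; then v_{j-1} := N · v_j for j = 3, …, 2.

Pick v_3 = (1, 0, 0, 0)ᵀ.
Then v_2 = N · v_3 = (0, 0, -1, 4)ᵀ.
Then v_1 = N · v_2 = (-1, 1, -1, 5)ᵀ.

Sanity check: (A − (5)·I) v_1 = (0, 0, 0, 0)ᵀ = 0. ✓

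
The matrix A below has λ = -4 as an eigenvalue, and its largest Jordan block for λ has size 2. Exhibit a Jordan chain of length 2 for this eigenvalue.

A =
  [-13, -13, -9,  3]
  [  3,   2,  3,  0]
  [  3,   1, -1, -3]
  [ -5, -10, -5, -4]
A Jordan chain for λ = -4 of length 2:
v_1 = (-9, 3, 3, -5)ᵀ
v_2 = (1, 0, 0, 0)ᵀ

Let N = A − (-4)·I. We want v_2 with N^2 v_2 = 0 but N^1 v_2 ≠ 0; then v_{j-1} := N · v_j for j = 2, …, 2.

Pick v_2 = (1, 0, 0, 0)ᵀ.
Then v_1 = N · v_2 = (-9, 3, 3, -5)ᵀ.

Sanity check: (A − (-4)·I) v_1 = (0, 0, 0, 0)ᵀ = 0. ✓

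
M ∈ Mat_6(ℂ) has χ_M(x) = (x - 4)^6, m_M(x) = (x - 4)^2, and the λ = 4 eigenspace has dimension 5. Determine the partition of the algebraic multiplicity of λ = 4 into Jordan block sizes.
Block sizes for λ = 4: [2, 1, 1, 1, 1]

Step 1 — from the characteristic polynomial, algebraic multiplicity of λ = 4 is 6. From dim ker(M − (4)·I) = 5, there are exactly 5 Jordan blocks for λ = 4.
Step 2 — from the minimal polynomial, the factor (x − 4)^2 tells us the largest block for λ = 4 has size 2.
Step 3 — with total size 6, 5 blocks, and largest block 2, the block sizes (in nonincreasing order) are [2, 1, 1, 1, 1].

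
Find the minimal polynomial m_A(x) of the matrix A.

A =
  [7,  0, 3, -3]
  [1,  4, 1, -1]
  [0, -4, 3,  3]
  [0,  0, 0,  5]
x^4 - 19*x^3 + 135*x^2 - 425*x + 500

The characteristic polynomial is χ_A(x) = (x - 5)^3*(x - 4), so the eigenvalues are known. The minimal polynomial is
  m_A(x) = Π_λ (x − λ)^{k_λ}
where k_λ is the size of the *largest* Jordan block for λ (equivalently, the smallest k with (A − λI)^k v = 0 for every generalised eigenvector v of λ).

  λ = 4: largest Jordan block has size 1, contributing (x − 4)
  λ = 5: largest Jordan block has size 3, contributing (x − 5)^3

So m_A(x) = (x - 5)^3*(x - 4) = x^4 - 19*x^3 + 135*x^2 - 425*x + 500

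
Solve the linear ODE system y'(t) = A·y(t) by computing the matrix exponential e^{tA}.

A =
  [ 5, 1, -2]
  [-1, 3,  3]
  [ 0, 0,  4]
e^{tA} =
  [t*exp(4*t) + exp(4*t), t*exp(4*t), t^2*exp(4*t)/2 - 2*t*exp(4*t)]
  [-t*exp(4*t), -t*exp(4*t) + exp(4*t), -t^2*exp(4*t)/2 + 3*t*exp(4*t)]
  [0, 0, exp(4*t)]

Strategy: write A = P · J · P⁻¹ where J is a Jordan canonical form, so e^{tA} = P · e^{tJ} · P⁻¹, and e^{tJ} can be computed block-by-block.

A has Jordan form
J =
  [4, 1, 0]
  [0, 4, 1]
  [0, 0, 4]
(up to reordering of blocks).

Per-block formulas:
  For a 3×3 Jordan block J_3(4): exp(t · J_3(4)) = e^(4t)·(I + t·N + (t^2/2)·N^2), where N is the 3×3 nilpotent shift.

After assembling e^{tJ} and conjugating by P, we get:

e^{tA} =
  [t*exp(4*t) + exp(4*t), t*exp(4*t), t^2*exp(4*t)/2 - 2*t*exp(4*t)]
  [-t*exp(4*t), -t*exp(4*t) + exp(4*t), -t^2*exp(4*t)/2 + 3*t*exp(4*t)]
  [0, 0, exp(4*t)]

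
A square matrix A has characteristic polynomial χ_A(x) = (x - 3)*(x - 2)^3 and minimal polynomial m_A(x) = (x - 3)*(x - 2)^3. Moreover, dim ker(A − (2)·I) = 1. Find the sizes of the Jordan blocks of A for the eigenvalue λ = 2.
Block sizes for λ = 2: [3]

Step 1 — from the characteristic polynomial, algebraic multiplicity of λ = 2 is 3. From dim ker(A − (2)·I) = 1, there are exactly 1 Jordan blocks for λ = 2.
Step 2 — from the minimal polynomial, the factor (x − 2)^3 tells us the largest block for λ = 2 has size 3.
Step 3 — with total size 3, 1 blocks, and largest block 3, the block sizes (in nonincreasing order) are [3].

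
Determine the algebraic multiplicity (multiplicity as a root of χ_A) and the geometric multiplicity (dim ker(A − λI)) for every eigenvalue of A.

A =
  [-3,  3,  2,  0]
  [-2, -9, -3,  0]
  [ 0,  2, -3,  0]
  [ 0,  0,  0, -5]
λ = -5: alg = 4, geom = 2

Step 1 — factor the characteristic polynomial to read off the algebraic multiplicities:
  χ_A(x) = (x + 5)^4

Step 2 — compute geometric multiplicities via the rank-nullity identity g(λ) = n − rank(A − λI):
  rank(A − (-5)·I) = 2, so dim ker(A − (-5)·I) = n − 2 = 2

Summary:
  λ = -5: algebraic multiplicity = 4, geometric multiplicity = 2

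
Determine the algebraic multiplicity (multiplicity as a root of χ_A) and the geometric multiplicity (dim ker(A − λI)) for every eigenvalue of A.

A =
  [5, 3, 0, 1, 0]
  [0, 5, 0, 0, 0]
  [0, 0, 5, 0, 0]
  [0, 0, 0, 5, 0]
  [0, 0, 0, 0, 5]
λ = 5: alg = 5, geom = 4

Step 1 — factor the characteristic polynomial to read off the algebraic multiplicities:
  χ_A(x) = (x - 5)^5

Step 2 — compute geometric multiplicities via the rank-nullity identity g(λ) = n − rank(A − λI):
  rank(A − (5)·I) = 1, so dim ker(A − (5)·I) = n − 1 = 4

Summary:
  λ = 5: algebraic multiplicity = 5, geometric multiplicity = 4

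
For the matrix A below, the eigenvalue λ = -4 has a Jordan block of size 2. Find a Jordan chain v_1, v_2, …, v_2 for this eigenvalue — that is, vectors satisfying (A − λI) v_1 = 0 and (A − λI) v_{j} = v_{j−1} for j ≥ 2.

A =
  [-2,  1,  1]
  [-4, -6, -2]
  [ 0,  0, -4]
A Jordan chain for λ = -4 of length 2:
v_1 = (2, -4, 0)ᵀ
v_2 = (1, 0, 0)ᵀ

Let N = A − (-4)·I. We want v_2 with N^2 v_2 = 0 but N^1 v_2 ≠ 0; then v_{j-1} := N · v_j for j = 2, …, 2.

Pick v_2 = (1, 0, 0)ᵀ.
Then v_1 = N · v_2 = (2, -4, 0)ᵀ.

Sanity check: (A − (-4)·I) v_1 = (0, 0, 0)ᵀ = 0. ✓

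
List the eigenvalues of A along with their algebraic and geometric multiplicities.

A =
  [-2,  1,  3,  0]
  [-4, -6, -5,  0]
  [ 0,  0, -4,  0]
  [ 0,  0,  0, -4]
λ = -4: alg = 4, geom = 2

Step 1 — factor the characteristic polynomial to read off the algebraic multiplicities:
  χ_A(x) = (x + 4)^4

Step 2 — compute geometric multiplicities via the rank-nullity identity g(λ) = n − rank(A − λI):
  rank(A − (-4)·I) = 2, so dim ker(A − (-4)·I) = n − 2 = 2

Summary:
  λ = -4: algebraic multiplicity = 4, geometric multiplicity = 2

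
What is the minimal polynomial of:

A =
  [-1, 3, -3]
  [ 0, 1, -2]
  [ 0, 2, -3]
x^2 + 2*x + 1

The characteristic polynomial is χ_A(x) = (x + 1)^3, so the eigenvalues are known. The minimal polynomial is
  m_A(x) = Π_λ (x − λ)^{k_λ}
where k_λ is the size of the *largest* Jordan block for λ (equivalently, the smallest k with (A − λI)^k v = 0 for every generalised eigenvector v of λ).

  λ = -1: largest Jordan block has size 2, contributing (x + 1)^2

So m_A(x) = (x + 1)^2 = x^2 + 2*x + 1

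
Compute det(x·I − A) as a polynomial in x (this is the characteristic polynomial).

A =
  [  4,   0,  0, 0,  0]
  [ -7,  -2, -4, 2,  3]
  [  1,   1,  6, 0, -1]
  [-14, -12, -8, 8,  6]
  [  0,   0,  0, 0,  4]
x^5 - 20*x^4 + 160*x^3 - 640*x^2 + 1280*x - 1024

Expanding det(x·I − A) (e.g. by cofactor expansion or by noting that A is similar to its Jordan form J, which has the same characteristic polynomial as A) gives
  χ_A(x) = x^5 - 20*x^4 + 160*x^3 - 640*x^2 + 1280*x - 1024
which factors as (x - 4)^5. The eigenvalues (with algebraic multiplicities) are λ = 4 with multiplicity 5.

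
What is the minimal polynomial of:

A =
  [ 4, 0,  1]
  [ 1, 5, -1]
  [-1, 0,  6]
x^2 - 10*x + 25

The characteristic polynomial is χ_A(x) = (x - 5)^3, so the eigenvalues are known. The minimal polynomial is
  m_A(x) = Π_λ (x − λ)^{k_λ}
where k_λ is the size of the *largest* Jordan block for λ (equivalently, the smallest k with (A − λI)^k v = 0 for every generalised eigenvector v of λ).

  λ = 5: largest Jordan block has size 2, contributing (x − 5)^2

So m_A(x) = (x - 5)^2 = x^2 - 10*x + 25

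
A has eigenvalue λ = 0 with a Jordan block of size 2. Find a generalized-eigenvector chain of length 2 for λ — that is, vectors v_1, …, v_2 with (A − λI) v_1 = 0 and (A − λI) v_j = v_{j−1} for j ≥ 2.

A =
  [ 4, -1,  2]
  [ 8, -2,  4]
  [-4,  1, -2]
A Jordan chain for λ = 0 of length 2:
v_1 = (4, 8, -4)ᵀ
v_2 = (1, 0, 0)ᵀ

Let N = A − (0)·I. We want v_2 with N^2 v_2 = 0 but N^1 v_2 ≠ 0; then v_{j-1} := N · v_j for j = 2, …, 2.

Pick v_2 = (1, 0, 0)ᵀ.
Then v_1 = N · v_2 = (4, 8, -4)ᵀ.

Sanity check: (A − (0)·I) v_1 = (0, 0, 0)ᵀ = 0. ✓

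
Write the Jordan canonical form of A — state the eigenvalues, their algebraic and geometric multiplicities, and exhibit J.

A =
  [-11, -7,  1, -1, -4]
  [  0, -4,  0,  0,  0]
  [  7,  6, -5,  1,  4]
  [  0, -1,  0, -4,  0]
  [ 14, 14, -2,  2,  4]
J_2(-4) ⊕ J_2(-4) ⊕ J_1(-4)

The characteristic polynomial is
  det(x·I − A) = x^5 + 20*x^4 + 160*x^3 + 640*x^2 + 1280*x + 1024 = (x + 4)^5

Eigenvalues and multiplicities (the geometric multiplicity of λ is n − rank(A − λI), which equals the number of Jordan blocks for λ):
  λ = -4: algebraic multiplicity = 5, geometric multiplicity = 3

Determining the block sizes for each eigenvalue:
  λ = -4: with am = 5 and gm = 3, the partition is not yet determined (e.g. several partitions of 5 into 3 parts exist). Let N = A − (-4)·I. Computing rank(N^1) = 2, rank(N^2) = 0; the number of blocks of size ≥ j is rank(N^{j−1}) − rank(N^j), giving [3, 2]. So we have 2 block(s) of size 2, 1 block(s) of size 1 → block sizes [2, 2, 1]

Assembling the blocks gives a Jordan form
J =
  [-4,  1,  0,  0,  0]
  [ 0, -4,  0,  0,  0]
  [ 0,  0, -4,  1,  0]
  [ 0,  0,  0, -4,  0]
  [ 0,  0,  0,  0, -4]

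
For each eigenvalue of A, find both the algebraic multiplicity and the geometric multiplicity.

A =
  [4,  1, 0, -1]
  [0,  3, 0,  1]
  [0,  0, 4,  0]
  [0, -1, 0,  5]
λ = 4: alg = 4, geom = 3

Step 1 — factor the characteristic polynomial to read off the algebraic multiplicities:
  χ_A(x) = (x - 4)^4

Step 2 — compute geometric multiplicities via the rank-nullity identity g(λ) = n − rank(A − λI):
  rank(A − (4)·I) = 1, so dim ker(A − (4)·I) = n − 1 = 3

Summary:
  λ = 4: algebraic multiplicity = 4, geometric multiplicity = 3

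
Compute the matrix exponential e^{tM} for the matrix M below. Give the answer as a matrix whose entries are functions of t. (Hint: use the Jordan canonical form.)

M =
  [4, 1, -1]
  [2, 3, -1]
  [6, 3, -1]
e^{tM} =
  [2*t*exp(2*t) + exp(2*t), t*exp(2*t), -t*exp(2*t)]
  [2*t*exp(2*t), t*exp(2*t) + exp(2*t), -t*exp(2*t)]
  [6*t*exp(2*t), 3*t*exp(2*t), -3*t*exp(2*t) + exp(2*t)]

Strategy: write M = P · J · P⁻¹ where J is a Jordan canonical form, so e^{tM} = P · e^{tJ} · P⁻¹, and e^{tJ} can be computed block-by-block.

M has Jordan form
J =
  [2, 1, 0]
  [0, 2, 0]
  [0, 0, 2]
(up to reordering of blocks).

Per-block formulas:
  For a 1×1 block at λ = 2: exp(t · [2]) = [e^(2t)].
  For a 2×2 Jordan block J_2(2): exp(t · J_2(2)) = e^(2t)·(I + t·N), where N is the 2×2 nilpotent shift.

After assembling e^{tJ} and conjugating by P, we get:

e^{tM} =
  [2*t*exp(2*t) + exp(2*t), t*exp(2*t), -t*exp(2*t)]
  [2*t*exp(2*t), t*exp(2*t) + exp(2*t), -t*exp(2*t)]
  [6*t*exp(2*t), 3*t*exp(2*t), -3*t*exp(2*t) + exp(2*t)]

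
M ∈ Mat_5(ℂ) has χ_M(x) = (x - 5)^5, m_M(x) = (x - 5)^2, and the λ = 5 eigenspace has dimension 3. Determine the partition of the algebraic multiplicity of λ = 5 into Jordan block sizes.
Block sizes for λ = 5: [2, 2, 1]

Step 1 — from the characteristic polynomial, algebraic multiplicity of λ = 5 is 5. From dim ker(M − (5)·I) = 3, there are exactly 3 Jordan blocks for λ = 5.
Step 2 — from the minimal polynomial, the factor (x − 5)^2 tells us the largest block for λ = 5 has size 2.
Step 3 — with total size 5, 3 blocks, and largest block 2, the block sizes (in nonincreasing order) are [2, 2, 1].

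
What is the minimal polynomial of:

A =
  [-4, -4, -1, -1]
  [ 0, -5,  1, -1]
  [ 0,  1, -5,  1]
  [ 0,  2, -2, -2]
x^3 + 12*x^2 + 48*x + 64

The characteristic polynomial is χ_A(x) = (x + 4)^4, so the eigenvalues are known. The minimal polynomial is
  m_A(x) = Π_λ (x − λ)^{k_λ}
where k_λ is the size of the *largest* Jordan block for λ (equivalently, the smallest k with (A − λI)^k v = 0 for every generalised eigenvector v of λ).

  λ = -4: largest Jordan block has size 3, contributing (x + 4)^3

So m_A(x) = (x + 4)^3 = x^3 + 12*x^2 + 48*x + 64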